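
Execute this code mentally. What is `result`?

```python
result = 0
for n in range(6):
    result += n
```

Let's trace through this code step by step.

Initialize: result = 0
Entering loop: for n in range(6):

After execution: result = 15
15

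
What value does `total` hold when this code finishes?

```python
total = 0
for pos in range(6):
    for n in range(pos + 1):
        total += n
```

Let's trace through this code step by step.

Initialize: total = 0
Entering loop: for pos in range(6):

After execution: total = 35
35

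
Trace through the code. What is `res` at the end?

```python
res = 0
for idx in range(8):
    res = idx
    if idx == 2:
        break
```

Let's trace through this code step by step.

Initialize: res = 0
Entering loop: for idx in range(8):

After execution: res = 2
2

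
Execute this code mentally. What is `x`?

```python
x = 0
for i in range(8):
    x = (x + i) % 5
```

Let's trace through this code step by step.

Initialize: x = 0
Entering loop: for i in range(8):

After execution: x = 3
3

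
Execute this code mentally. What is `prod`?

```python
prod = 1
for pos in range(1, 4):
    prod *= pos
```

Let's trace through this code step by step.

Initialize: prod = 1
Entering loop: for pos in range(1, 4):

After execution: prod = 6
6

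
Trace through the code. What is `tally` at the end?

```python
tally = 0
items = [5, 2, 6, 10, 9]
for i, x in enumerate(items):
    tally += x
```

Let's trace through this code step by step.

Initialize: tally = 0
Initialize: items = [5, 2, 6, 10, 9]
Entering loop: for i, x in enumerate(items):

After execution: tally = 32
32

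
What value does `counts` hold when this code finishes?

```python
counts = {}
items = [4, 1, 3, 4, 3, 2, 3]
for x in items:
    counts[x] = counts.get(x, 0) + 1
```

Let's trace through this code step by step.

Initialize: counts = {}
Initialize: items = [4, 1, 3, 4, 3, 2, 3]
Entering loop: for x in items:

After execution: counts = {4: 2, 1: 1, 3: 3, 2: 1}
{4: 2, 1: 1, 3: 3, 2: 1}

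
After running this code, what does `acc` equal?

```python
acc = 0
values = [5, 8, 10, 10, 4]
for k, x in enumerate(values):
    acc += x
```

Let's trace through this code step by step.

Initialize: acc = 0
Initialize: values = [5, 8, 10, 10, 4]
Entering loop: for k, x in enumerate(values):

After execution: acc = 37
37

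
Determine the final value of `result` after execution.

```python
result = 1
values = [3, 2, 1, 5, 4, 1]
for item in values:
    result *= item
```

Let's trace through this code step by step.

Initialize: result = 1
Initialize: values = [3, 2, 1, 5, 4, 1]
Entering loop: for item in values:

After execution: result = 120
120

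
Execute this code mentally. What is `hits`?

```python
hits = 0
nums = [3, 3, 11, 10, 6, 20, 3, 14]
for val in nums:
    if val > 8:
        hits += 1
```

Let's trace through this code step by step.

Initialize: hits = 0
Initialize: nums = [3, 3, 11, 10, 6, 20, 3, 14]
Entering loop: for val in nums:

After execution: hits = 4
4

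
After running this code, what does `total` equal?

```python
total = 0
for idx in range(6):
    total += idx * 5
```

Let's trace through this code step by step.

Initialize: total = 0
Entering loop: for idx in range(6):

After execution: total = 75
75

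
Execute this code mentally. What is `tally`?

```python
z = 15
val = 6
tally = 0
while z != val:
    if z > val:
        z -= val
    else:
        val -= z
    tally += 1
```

Let's trace through this code step by step.

Initialize: z = 15
Initialize: val = 6
Initialize: tally = 0
Entering loop: while z != val:

After execution: tally = 3
3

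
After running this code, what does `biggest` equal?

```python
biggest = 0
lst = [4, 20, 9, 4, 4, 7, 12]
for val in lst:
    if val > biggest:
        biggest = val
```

Let's trace through this code step by step.

Initialize: biggest = 0
Initialize: lst = [4, 20, 9, 4, 4, 7, 12]
Entering loop: for val in lst:

After execution: biggest = 20
20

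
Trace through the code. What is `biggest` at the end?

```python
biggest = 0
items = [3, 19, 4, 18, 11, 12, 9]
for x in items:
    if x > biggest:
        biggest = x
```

Let's trace through this code step by step.

Initialize: biggest = 0
Initialize: items = [3, 19, 4, 18, 11, 12, 9]
Entering loop: for x in items:

After execution: biggest = 19
19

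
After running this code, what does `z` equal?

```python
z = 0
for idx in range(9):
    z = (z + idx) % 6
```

Let's trace through this code step by step.

Initialize: z = 0
Entering loop: for idx in range(9):

After execution: z = 0
0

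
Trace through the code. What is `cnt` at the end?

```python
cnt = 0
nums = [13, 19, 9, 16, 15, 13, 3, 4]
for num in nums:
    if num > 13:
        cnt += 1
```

Let's trace through this code step by step.

Initialize: cnt = 0
Initialize: nums = [13, 19, 9, 16, 15, 13, 3, 4]
Entering loop: for num in nums:

After execution: cnt = 3
3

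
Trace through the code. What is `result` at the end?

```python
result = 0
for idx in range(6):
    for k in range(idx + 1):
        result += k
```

Let's trace through this code step by step.

Initialize: result = 0
Entering loop: for idx in range(6):

After execution: result = 35
35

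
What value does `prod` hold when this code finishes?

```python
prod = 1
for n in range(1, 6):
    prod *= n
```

Let's trace through this code step by step.

Initialize: prod = 1
Entering loop: for n in range(1, 6):

After execution: prod = 120
120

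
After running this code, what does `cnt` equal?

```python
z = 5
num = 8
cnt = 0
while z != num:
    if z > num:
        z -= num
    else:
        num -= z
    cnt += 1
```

Let's trace through this code step by step.

Initialize: z = 5
Initialize: num = 8
Initialize: cnt = 0
Entering loop: while z != num:

After execution: cnt = 4
4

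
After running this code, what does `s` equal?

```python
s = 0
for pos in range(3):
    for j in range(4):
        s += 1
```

Let's trace through this code step by step.

Initialize: s = 0
Entering loop: for pos in range(3):

After execution: s = 12
12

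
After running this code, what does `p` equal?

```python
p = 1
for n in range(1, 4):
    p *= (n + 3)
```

Let's trace through this code step by step.

Initialize: p = 1
Entering loop: for n in range(1, 4):

After execution: p = 120
120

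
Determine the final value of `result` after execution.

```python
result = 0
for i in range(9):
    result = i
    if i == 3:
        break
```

Let's trace through this code step by step.

Initialize: result = 0
Entering loop: for i in range(9):

After execution: result = 3
3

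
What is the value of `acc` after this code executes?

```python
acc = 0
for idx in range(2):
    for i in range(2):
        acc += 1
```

Let's trace through this code step by step.

Initialize: acc = 0
Entering loop: for idx in range(2):

After execution: acc = 4
4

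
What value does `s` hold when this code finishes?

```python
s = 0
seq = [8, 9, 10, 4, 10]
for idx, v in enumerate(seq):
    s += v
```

Let's trace through this code step by step.

Initialize: s = 0
Initialize: seq = [8, 9, 10, 4, 10]
Entering loop: for idx, v in enumerate(seq):

After execution: s = 41
41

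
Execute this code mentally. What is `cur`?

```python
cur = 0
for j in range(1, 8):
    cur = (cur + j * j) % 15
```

Let's trace through this code step by step.

Initialize: cur = 0
Entering loop: for j in range(1, 8):

After execution: cur = 5
5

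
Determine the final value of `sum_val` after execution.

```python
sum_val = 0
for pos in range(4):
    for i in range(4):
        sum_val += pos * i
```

Let's trace through this code step by step.

Initialize: sum_val = 0
Entering loop: for pos in range(4):

After execution: sum_val = 36
36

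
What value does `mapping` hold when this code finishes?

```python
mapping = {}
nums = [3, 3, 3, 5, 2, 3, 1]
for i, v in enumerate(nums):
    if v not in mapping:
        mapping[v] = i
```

Let's trace through this code step by step.

Initialize: mapping = {}
Initialize: nums = [3, 3, 3, 5, 2, 3, 1]
Entering loop: for i, v in enumerate(nums):

After execution: mapping = {3: 0, 5: 3, 2: 4, 1: 6}
{3: 0, 5: 3, 2: 4, 1: 6}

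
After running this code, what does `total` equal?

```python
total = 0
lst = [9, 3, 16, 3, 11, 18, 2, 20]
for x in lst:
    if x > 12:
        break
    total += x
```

Let's trace through this code step by step.

Initialize: total = 0
Initialize: lst = [9, 3, 16, 3, 11, 18, 2, 20]
Entering loop: for x in lst:

After execution: total = 12
12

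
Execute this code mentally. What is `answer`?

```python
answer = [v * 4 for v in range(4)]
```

Let's trace through this code step by step.

Initialize: answer = [v * 4 for v in range(4)]

After execution: answer = [0, 4, 8, 12]
[0, 4, 8, 12]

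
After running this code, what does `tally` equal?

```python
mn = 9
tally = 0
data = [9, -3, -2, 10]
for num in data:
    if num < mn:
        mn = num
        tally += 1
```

Let's trace through this code step by step.

Initialize: mn = 9
Initialize: tally = 0
Initialize: data = [9, -3, -2, 10]
Entering loop: for num in data:

After execution: tally = 1
1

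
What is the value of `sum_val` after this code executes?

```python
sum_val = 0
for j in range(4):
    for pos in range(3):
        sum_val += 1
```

Let's trace through this code step by step.

Initialize: sum_val = 0
Entering loop: for j in range(4):

After execution: sum_val = 12
12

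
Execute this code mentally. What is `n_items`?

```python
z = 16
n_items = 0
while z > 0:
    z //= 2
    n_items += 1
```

Let's trace through this code step by step.

Initialize: z = 16
Initialize: n_items = 0
Entering loop: while z > 0:

After execution: n_items = 5
5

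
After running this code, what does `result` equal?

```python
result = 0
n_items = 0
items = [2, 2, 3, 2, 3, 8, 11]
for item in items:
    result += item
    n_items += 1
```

Let's trace through this code step by step.

Initialize: result = 0
Initialize: n_items = 0
Initialize: items = [2, 2, 3, 2, 3, 8, 11]
Entering loop: for item in items:

After execution: result = 31
31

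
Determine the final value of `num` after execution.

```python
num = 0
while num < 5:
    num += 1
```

Let's trace through this code step by step.

Initialize: num = 0
Entering loop: while num < 5:

After execution: num = 5
5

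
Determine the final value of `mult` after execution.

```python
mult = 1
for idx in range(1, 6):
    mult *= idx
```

Let's trace through this code step by step.

Initialize: mult = 1
Entering loop: for idx in range(1, 6):

After execution: mult = 120
120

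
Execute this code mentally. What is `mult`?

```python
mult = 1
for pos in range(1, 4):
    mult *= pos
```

Let's trace through this code step by step.

Initialize: mult = 1
Entering loop: for pos in range(1, 4):

After execution: mult = 6
6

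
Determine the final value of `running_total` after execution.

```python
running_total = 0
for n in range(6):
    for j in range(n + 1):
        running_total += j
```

Let's trace through this code step by step.

Initialize: running_total = 0
Entering loop: for n in range(6):

After execution: running_total = 35
35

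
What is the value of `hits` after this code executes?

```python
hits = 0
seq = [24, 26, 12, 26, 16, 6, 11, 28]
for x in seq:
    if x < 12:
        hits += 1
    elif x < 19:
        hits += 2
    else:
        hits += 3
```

Let's trace through this code step by step.

Initialize: hits = 0
Initialize: seq = [24, 26, 12, 26, 16, 6, 11, 28]
Entering loop: for x in seq:

After execution: hits = 18
18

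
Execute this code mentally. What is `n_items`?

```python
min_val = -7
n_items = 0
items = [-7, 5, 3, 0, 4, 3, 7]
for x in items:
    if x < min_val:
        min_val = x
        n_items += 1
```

Let's trace through this code step by step.

Initialize: min_val = -7
Initialize: n_items = 0
Initialize: items = [-7, 5, 3, 0, 4, 3, 7]
Entering loop: for x in items:

After execution: n_items = 0
0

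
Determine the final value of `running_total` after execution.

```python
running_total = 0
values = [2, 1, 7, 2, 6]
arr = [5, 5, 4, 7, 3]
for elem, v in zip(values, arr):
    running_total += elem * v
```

Let's trace through this code step by step.

Initialize: running_total = 0
Initialize: values = [2, 1, 7, 2, 6]
Initialize: arr = [5, 5, 4, 7, 3]
Entering loop: for elem, v in zip(values, arr):

After execution: running_total = 75
75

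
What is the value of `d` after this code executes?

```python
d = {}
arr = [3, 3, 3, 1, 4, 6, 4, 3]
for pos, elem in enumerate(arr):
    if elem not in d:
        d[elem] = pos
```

Let's trace through this code step by step.

Initialize: d = {}
Initialize: arr = [3, 3, 3, 1, 4, 6, 4, 3]
Entering loop: for pos, elem in enumerate(arr):

After execution: d = {3: 0, 1: 3, 4: 4, 6: 5}
{3: 0, 1: 3, 4: 4, 6: 5}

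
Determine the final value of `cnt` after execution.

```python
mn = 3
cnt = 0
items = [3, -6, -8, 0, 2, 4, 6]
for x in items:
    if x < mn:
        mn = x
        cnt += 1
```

Let's trace through this code step by step.

Initialize: mn = 3
Initialize: cnt = 0
Initialize: items = [3, -6, -8, 0, 2, 4, 6]
Entering loop: for x in items:

After execution: cnt = 2
2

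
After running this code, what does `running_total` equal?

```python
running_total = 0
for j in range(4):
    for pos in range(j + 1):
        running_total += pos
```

Let's trace through this code step by step.

Initialize: running_total = 0
Entering loop: for j in range(4):

After execution: running_total = 10
10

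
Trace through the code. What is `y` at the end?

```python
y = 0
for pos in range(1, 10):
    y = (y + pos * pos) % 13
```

Let's trace through this code step by step.

Initialize: y = 0
Entering loop: for pos in range(1, 10):

After execution: y = 12
12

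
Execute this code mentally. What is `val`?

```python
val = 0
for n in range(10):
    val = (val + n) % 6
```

Let's trace through this code step by step.

Initialize: val = 0
Entering loop: for n in range(10):

After execution: val = 3
3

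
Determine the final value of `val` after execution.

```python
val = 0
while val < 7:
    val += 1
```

Let's trace through this code step by step.

Initialize: val = 0
Entering loop: while val < 7:

After execution: val = 7
7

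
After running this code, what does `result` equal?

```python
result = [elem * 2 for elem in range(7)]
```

Let's trace through this code step by step.

Initialize: result = [elem * 2 for elem in range(7)]

After execution: result = [0, 2, 4, 6, 8, 10, 12]
[0, 2, 4, 6, 8, 10, 12]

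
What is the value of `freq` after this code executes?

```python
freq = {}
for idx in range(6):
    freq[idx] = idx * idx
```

Let's trace through this code step by step.

Initialize: freq = {}
Entering loop: for idx in range(6):

After execution: freq = {0: 0, 1: 1, 2: 4, 3: 9, 4: 16, 5: 25}
{0: 0, 1: 1, 2: 4, 3: 9, 4: 16, 5: 25}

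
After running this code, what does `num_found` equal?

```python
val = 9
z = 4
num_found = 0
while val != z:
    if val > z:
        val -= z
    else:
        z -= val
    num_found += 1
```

Let's trace through this code step by step.

Initialize: val = 9
Initialize: z = 4
Initialize: num_found = 0
Entering loop: while val != z:

After execution: num_found = 5
5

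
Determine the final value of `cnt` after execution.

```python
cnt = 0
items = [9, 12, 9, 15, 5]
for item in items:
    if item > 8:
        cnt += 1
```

Let's trace through this code step by step.

Initialize: cnt = 0
Initialize: items = [9, 12, 9, 15, 5]
Entering loop: for item in items:

After execution: cnt = 4
4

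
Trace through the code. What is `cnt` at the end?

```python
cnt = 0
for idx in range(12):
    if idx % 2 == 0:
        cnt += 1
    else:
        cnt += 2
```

Let's trace through this code step by step.

Initialize: cnt = 0
Entering loop: for idx in range(12):

After execution: cnt = 18
18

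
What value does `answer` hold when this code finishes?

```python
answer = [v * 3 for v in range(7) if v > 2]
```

Let's trace through this code step by step.

Initialize: answer = [v * 3 for v in range(7) if v > 2]

After execution: answer = [9, 12, 15, 18]
[9, 12, 15, 18]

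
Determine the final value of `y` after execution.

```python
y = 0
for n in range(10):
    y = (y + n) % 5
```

Let's trace through this code step by step.

Initialize: y = 0
Entering loop: for n in range(10):

After execution: y = 0
0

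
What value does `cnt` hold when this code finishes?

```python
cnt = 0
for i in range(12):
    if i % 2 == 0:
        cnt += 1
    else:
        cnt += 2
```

Let's trace through this code step by step.

Initialize: cnt = 0
Entering loop: for i in range(12):

After execution: cnt = 18
18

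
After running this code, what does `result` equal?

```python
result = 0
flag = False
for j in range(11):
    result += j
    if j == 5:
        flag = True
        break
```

Let's trace through this code step by step.

Initialize: result = 0
Initialize: flag = False
Entering loop: for j in range(11):

After execution: result = 15
15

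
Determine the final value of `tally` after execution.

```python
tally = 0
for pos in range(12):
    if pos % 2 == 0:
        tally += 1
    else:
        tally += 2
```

Let's trace through this code step by step.

Initialize: tally = 0
Entering loop: for pos in range(12):

After execution: tally = 18
18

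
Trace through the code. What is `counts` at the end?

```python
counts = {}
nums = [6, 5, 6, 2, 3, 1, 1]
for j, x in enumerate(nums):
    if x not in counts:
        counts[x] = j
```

Let's trace through this code step by step.

Initialize: counts = {}
Initialize: nums = [6, 5, 6, 2, 3, 1, 1]
Entering loop: for j, x in enumerate(nums):

After execution: counts = {6: 0, 5: 1, 2: 3, 3: 4, 1: 5}
{6: 0, 5: 1, 2: 3, 3: 4, 1: 5}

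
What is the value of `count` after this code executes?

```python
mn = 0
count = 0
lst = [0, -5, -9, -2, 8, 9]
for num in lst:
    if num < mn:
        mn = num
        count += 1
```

Let's trace through this code step by step.

Initialize: mn = 0
Initialize: count = 0
Initialize: lst = [0, -5, -9, -2, 8, 9]
Entering loop: for num in lst:

After execution: count = 2
2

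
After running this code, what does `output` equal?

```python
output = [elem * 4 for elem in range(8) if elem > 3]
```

Let's trace through this code step by step.

Initialize: output = [elem * 4 for elem in range(8) if elem > 3]

After execution: output = [16, 20, 24, 28]
[16, 20, 24, 28]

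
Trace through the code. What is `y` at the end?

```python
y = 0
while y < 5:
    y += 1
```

Let's trace through this code step by step.

Initialize: y = 0
Entering loop: while y < 5:

After execution: y = 5
5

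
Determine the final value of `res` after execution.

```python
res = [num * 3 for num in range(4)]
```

Let's trace through this code step by step.

Initialize: res = [num * 3 for num in range(4)]

After execution: res = [0, 3, 6, 9]
[0, 3, 6, 9]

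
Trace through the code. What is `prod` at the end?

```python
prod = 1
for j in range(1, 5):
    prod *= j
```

Let's trace through this code step by step.

Initialize: prod = 1
Entering loop: for j in range(1, 5):

After execution: prod = 24
24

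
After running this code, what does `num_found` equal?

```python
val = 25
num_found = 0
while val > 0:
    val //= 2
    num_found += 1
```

Let's trace through this code step by step.

Initialize: val = 25
Initialize: num_found = 0
Entering loop: while val > 0:

After execution: num_found = 5
5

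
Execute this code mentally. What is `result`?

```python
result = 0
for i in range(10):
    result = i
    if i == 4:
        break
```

Let's trace through this code step by step.

Initialize: result = 0
Entering loop: for i in range(10):

After execution: result = 4
4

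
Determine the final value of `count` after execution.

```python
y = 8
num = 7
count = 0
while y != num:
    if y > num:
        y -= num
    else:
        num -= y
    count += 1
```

Let's trace through this code step by step.

Initialize: y = 8
Initialize: num = 7
Initialize: count = 0
Entering loop: while y != num:

After execution: count = 7
7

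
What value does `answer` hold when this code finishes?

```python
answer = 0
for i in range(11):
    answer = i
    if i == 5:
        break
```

Let's trace through this code step by step.

Initialize: answer = 0
Entering loop: for i in range(11):

After execution: answer = 5
5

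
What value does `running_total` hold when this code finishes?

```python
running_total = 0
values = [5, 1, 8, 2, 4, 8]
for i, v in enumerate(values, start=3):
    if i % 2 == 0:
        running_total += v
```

Let's trace through this code step by step.

Initialize: running_total = 0
Initialize: values = [5, 1, 8, 2, 4, 8]
Entering loop: for i, v in enumerate(values, start=3):

After execution: running_total = 11
11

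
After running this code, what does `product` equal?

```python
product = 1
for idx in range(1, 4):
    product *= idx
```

Let's trace through this code step by step.

Initialize: product = 1
Entering loop: for idx in range(1, 4):

After execution: product = 6
6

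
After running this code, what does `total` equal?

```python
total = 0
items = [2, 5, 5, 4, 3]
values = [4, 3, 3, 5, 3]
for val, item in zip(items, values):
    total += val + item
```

Let's trace through this code step by step.

Initialize: total = 0
Initialize: items = [2, 5, 5, 4, 3]
Initialize: values = [4, 3, 3, 5, 3]
Entering loop: for val, item in zip(items, values):

After execution: total = 37
37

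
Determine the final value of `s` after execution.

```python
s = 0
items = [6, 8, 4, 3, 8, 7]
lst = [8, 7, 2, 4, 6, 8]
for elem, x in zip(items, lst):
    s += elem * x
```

Let's trace through this code step by step.

Initialize: s = 0
Initialize: items = [6, 8, 4, 3, 8, 7]
Initialize: lst = [8, 7, 2, 4, 6, 8]
Entering loop: for elem, x in zip(items, lst):

After execution: s = 228
228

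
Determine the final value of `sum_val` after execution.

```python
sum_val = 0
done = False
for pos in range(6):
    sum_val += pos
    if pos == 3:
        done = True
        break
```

Let's trace through this code step by step.

Initialize: sum_val = 0
Initialize: done = False
Entering loop: for pos in range(6):

After execution: sum_val = 6
6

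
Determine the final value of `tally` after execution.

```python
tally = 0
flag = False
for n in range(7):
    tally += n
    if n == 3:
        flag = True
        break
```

Let's trace through this code step by step.

Initialize: tally = 0
Initialize: flag = False
Entering loop: for n in range(7):

After execution: tally = 6
6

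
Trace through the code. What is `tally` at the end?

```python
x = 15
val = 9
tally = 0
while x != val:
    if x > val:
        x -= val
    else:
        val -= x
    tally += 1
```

Let's trace through this code step by step.

Initialize: x = 15
Initialize: val = 9
Initialize: tally = 0
Entering loop: while x != val:

After execution: tally = 3
3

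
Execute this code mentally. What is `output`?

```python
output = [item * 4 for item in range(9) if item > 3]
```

Let's trace through this code step by step.

Initialize: output = [item * 4 for item in range(9) if item > 3]

After execution: output = [16, 20, 24, 28, 32]
[16, 20, 24, 28, 32]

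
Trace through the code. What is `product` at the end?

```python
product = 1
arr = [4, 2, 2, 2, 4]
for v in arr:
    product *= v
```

Let's trace through this code step by step.

Initialize: product = 1
Initialize: arr = [4, 2, 2, 2, 4]
Entering loop: for v in arr:

After execution: product = 128
128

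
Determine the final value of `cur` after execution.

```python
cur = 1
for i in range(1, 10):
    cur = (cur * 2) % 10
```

Let's trace through this code step by step.

Initialize: cur = 1
Entering loop: for i in range(1, 10):

After execution: cur = 2
2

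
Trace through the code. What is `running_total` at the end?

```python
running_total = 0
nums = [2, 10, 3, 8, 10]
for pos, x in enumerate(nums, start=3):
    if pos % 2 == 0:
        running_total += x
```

Let's trace through this code step by step.

Initialize: running_total = 0
Initialize: nums = [2, 10, 3, 8, 10]
Entering loop: for pos, x in enumerate(nums, start=3):

After execution: running_total = 18
18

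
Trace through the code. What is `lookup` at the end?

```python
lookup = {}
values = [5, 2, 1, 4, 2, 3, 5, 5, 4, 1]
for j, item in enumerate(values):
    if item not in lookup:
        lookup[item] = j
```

Let's trace through this code step by step.

Initialize: lookup = {}
Initialize: values = [5, 2, 1, 4, 2, 3, 5, 5, 4, 1]
Entering loop: for j, item in enumerate(values):

After execution: lookup = {5: 0, 2: 1, 1: 2, 4: 3, 3: 5}
{5: 0, 2: 1, 1: 2, 4: 3, 3: 5}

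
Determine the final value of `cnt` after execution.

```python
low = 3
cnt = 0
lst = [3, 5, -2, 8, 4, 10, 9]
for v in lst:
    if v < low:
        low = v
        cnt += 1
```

Let's trace through this code step by step.

Initialize: low = 3
Initialize: cnt = 0
Initialize: lst = [3, 5, -2, 8, 4, 10, 9]
Entering loop: for v in lst:

After execution: cnt = 1
1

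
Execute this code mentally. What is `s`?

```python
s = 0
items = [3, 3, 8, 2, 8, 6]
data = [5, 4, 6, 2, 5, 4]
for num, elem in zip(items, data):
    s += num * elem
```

Let's trace through this code step by step.

Initialize: s = 0
Initialize: items = [3, 3, 8, 2, 8, 6]
Initialize: data = [5, 4, 6, 2, 5, 4]
Entering loop: for num, elem in zip(items, data):

After execution: s = 143
143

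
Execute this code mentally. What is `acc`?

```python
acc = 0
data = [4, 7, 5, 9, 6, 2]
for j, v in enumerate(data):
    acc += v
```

Let's trace through this code step by step.

Initialize: acc = 0
Initialize: data = [4, 7, 5, 9, 6, 2]
Entering loop: for j, v in enumerate(data):

After execution: acc = 33
33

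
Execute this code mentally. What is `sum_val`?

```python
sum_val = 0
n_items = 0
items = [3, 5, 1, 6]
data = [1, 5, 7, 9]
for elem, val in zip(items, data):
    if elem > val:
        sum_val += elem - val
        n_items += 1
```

Let's trace through this code step by step.

Initialize: sum_val = 0
Initialize: n_items = 0
Initialize: items = [3, 5, 1, 6]
Initialize: data = [1, 5, 7, 9]
Entering loop: for elem, val in zip(items, data):

After execution: sum_val = 2
2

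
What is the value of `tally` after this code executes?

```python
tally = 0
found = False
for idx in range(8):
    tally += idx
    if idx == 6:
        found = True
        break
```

Let's trace through this code step by step.

Initialize: tally = 0
Initialize: found = False
Entering loop: for idx in range(8):

After execution: tally = 21
21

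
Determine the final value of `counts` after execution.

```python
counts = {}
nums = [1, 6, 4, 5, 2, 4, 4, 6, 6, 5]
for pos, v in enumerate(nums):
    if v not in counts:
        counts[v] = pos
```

Let's trace through this code step by step.

Initialize: counts = {}
Initialize: nums = [1, 6, 4, 5, 2, 4, 4, 6, 6, 5]
Entering loop: for pos, v in enumerate(nums):

After execution: counts = {1: 0, 6: 1, 4: 2, 5: 3, 2: 4}
{1: 0, 6: 1, 4: 2, 5: 3, 2: 4}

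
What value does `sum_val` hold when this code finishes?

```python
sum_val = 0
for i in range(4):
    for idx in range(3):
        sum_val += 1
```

Let's trace through this code step by step.

Initialize: sum_val = 0
Entering loop: for i in range(4):

After execution: sum_val = 12
12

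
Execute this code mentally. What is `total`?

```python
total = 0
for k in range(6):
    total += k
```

Let's trace through this code step by step.

Initialize: total = 0
Entering loop: for k in range(6):

After execution: total = 15
15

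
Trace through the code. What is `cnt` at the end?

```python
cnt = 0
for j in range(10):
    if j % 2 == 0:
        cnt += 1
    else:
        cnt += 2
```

Let's trace through this code step by step.

Initialize: cnt = 0
Entering loop: for j in range(10):

After execution: cnt = 15
15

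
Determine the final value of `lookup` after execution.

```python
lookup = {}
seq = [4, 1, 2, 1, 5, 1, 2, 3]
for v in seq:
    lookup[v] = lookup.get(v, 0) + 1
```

Let's trace through this code step by step.

Initialize: lookup = {}
Initialize: seq = [4, 1, 2, 1, 5, 1, 2, 3]
Entering loop: for v in seq:

After execution: lookup = {4: 1, 1: 3, 2: 2, 5: 1, 3: 1}
{4: 1, 1: 3, 2: 2, 5: 1, 3: 1}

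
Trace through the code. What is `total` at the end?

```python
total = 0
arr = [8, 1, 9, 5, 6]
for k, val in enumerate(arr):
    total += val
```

Let's trace through this code step by step.

Initialize: total = 0
Initialize: arr = [8, 1, 9, 5, 6]
Entering loop: for k, val in enumerate(arr):

After execution: total = 29
29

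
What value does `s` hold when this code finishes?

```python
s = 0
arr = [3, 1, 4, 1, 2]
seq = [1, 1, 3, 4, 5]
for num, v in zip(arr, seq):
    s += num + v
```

Let's trace through this code step by step.

Initialize: s = 0
Initialize: arr = [3, 1, 4, 1, 2]
Initialize: seq = [1, 1, 3, 4, 5]
Entering loop: for num, v in zip(arr, seq):

After execution: s = 25
25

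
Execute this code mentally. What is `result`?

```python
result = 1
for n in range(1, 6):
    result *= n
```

Let's trace through this code step by step.

Initialize: result = 1
Entering loop: for n in range(1, 6):

After execution: result = 120
120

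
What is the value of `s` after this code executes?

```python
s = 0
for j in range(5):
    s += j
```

Let's trace through this code step by step.

Initialize: s = 0
Entering loop: for j in range(5):

After execution: s = 10
10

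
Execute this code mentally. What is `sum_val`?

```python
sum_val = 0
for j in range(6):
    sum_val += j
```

Let's trace through this code step by step.

Initialize: sum_val = 0
Entering loop: for j in range(6):

After execution: sum_val = 15
15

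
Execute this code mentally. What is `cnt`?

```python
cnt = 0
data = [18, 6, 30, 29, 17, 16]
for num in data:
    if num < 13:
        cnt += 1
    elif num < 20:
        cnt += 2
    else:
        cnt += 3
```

Let's trace through this code step by step.

Initialize: cnt = 0
Initialize: data = [18, 6, 30, 29, 17, 16]
Entering loop: for num in data:

After execution: cnt = 13
13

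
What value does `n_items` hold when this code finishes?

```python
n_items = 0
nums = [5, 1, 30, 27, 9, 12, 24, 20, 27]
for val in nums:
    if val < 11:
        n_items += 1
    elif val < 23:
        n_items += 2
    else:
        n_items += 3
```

Let's trace through this code step by step.

Initialize: n_items = 0
Initialize: nums = [5, 1, 30, 27, 9, 12, 24, 20, 27]
Entering loop: for val in nums:

After execution: n_items = 19
19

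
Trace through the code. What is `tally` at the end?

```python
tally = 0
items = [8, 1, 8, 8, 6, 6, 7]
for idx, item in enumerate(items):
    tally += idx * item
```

Let's trace through this code step by step.

Initialize: tally = 0
Initialize: items = [8, 1, 8, 8, 6, 6, 7]
Entering loop: for idx, item in enumerate(items):

After execution: tally = 137
137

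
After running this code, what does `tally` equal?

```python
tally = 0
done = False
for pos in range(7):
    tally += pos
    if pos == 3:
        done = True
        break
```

Let's trace through this code step by step.

Initialize: tally = 0
Initialize: done = False
Entering loop: for pos in range(7):

After execution: tally = 6
6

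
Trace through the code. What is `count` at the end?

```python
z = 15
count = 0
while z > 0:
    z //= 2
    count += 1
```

Let's trace through this code step by step.

Initialize: z = 15
Initialize: count = 0
Entering loop: while z > 0:

After execution: count = 4
4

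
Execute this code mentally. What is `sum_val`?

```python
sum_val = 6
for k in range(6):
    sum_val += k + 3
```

Let's trace through this code step by step.

Initialize: sum_val = 6
Entering loop: for k in range(6):

After execution: sum_val = 39
39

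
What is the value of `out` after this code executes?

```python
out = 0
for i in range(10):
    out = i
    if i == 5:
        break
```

Let's trace through this code step by step.

Initialize: out = 0
Entering loop: for i in range(10):

After execution: out = 5
5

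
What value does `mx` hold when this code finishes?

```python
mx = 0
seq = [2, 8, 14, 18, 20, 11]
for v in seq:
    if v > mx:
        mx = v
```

Let's trace through this code step by step.

Initialize: mx = 0
Initialize: seq = [2, 8, 14, 18, 20, 11]
Entering loop: for v in seq:

After execution: mx = 20
20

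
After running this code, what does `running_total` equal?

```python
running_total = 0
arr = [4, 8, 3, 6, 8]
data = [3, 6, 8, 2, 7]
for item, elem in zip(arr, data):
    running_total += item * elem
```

Let's trace through this code step by step.

Initialize: running_total = 0
Initialize: arr = [4, 8, 3, 6, 8]
Initialize: data = [3, 6, 8, 2, 7]
Entering loop: for item, elem in zip(arr, data):

After execution: running_total = 152
152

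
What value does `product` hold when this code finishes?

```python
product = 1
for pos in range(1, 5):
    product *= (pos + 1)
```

Let's trace through this code step by step.

Initialize: product = 1
Entering loop: for pos in range(1, 5):

After execution: product = 120
120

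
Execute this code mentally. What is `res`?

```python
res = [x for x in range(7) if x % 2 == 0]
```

Let's trace through this code step by step.

Initialize: res = [x for x in range(7) if x % 2 == 0]

After execution: res = [0, 2, 4, 6]
[0, 2, 4, 6]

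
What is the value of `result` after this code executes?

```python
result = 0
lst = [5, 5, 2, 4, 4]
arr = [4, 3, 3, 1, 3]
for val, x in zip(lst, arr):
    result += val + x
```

Let's trace through this code step by step.

Initialize: result = 0
Initialize: lst = [5, 5, 2, 4, 4]
Initialize: arr = [4, 3, 3, 1, 3]
Entering loop: for val, x in zip(lst, arr):

After execution: result = 34
34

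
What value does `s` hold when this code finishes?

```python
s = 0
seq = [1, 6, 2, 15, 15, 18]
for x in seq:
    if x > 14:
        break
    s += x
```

Let's trace through this code step by step.

Initialize: s = 0
Initialize: seq = [1, 6, 2, 15, 15, 18]
Entering loop: for x in seq:

After execution: s = 9
9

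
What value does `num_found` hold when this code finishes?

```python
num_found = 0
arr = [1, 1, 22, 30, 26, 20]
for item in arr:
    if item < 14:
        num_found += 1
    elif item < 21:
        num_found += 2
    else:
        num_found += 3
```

Let's trace through this code step by step.

Initialize: num_found = 0
Initialize: arr = [1, 1, 22, 30, 26, 20]
Entering loop: for item in arr:

After execution: num_found = 13
13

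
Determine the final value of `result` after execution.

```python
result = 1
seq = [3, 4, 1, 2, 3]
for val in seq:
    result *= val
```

Let's trace through this code step by step.

Initialize: result = 1
Initialize: seq = [3, 4, 1, 2, 3]
Entering loop: for val in seq:

After execution: result = 72
72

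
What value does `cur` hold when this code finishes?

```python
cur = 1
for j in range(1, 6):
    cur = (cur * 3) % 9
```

Let's trace through this code step by step.

Initialize: cur = 1
Entering loop: for j in range(1, 6):

After execution: cur = 0
0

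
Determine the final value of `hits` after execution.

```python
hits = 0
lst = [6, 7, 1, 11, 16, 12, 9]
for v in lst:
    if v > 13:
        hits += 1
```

Let's trace through this code step by step.

Initialize: hits = 0
Initialize: lst = [6, 7, 1, 11, 16, 12, 9]
Entering loop: for v in lst:

After execution: hits = 1
1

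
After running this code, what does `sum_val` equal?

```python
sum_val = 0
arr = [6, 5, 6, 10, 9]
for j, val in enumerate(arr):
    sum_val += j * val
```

Let's trace through this code step by step.

Initialize: sum_val = 0
Initialize: arr = [6, 5, 6, 10, 9]
Entering loop: for j, val in enumerate(arr):

After execution: sum_val = 83
83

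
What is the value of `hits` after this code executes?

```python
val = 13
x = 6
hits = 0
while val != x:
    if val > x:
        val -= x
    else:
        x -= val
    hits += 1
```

Let's trace through this code step by step.

Initialize: val = 13
Initialize: x = 6
Initialize: hits = 0
Entering loop: while val != x:

After execution: hits = 7
7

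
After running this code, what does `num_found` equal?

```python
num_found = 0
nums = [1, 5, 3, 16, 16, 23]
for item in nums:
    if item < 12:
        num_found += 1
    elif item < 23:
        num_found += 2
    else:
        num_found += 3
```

Let's trace through this code step by step.

Initialize: num_found = 0
Initialize: nums = [1, 5, 3, 16, 16, 23]
Entering loop: for item in nums:

After execution: num_found = 10
10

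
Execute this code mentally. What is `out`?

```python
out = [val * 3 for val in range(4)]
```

Let's trace through this code step by step.

Initialize: out = [val * 3 for val in range(4)]

After execution: out = [0, 3, 6, 9]
[0, 3, 6, 9]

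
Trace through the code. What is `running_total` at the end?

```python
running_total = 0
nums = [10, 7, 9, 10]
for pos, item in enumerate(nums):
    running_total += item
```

Let's trace through this code step by step.

Initialize: running_total = 0
Initialize: nums = [10, 7, 9, 10]
Entering loop: for pos, item in enumerate(nums):

After execution: running_total = 36
36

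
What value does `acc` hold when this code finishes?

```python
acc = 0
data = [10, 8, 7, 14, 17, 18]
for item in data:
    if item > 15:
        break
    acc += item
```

Let's trace through this code step by step.

Initialize: acc = 0
Initialize: data = [10, 8, 7, 14, 17, 18]
Entering loop: for item in data:

After execution: acc = 39
39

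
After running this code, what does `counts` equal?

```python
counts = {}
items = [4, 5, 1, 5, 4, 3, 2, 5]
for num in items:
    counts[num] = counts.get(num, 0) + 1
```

Let's trace through this code step by step.

Initialize: counts = {}
Initialize: items = [4, 5, 1, 5, 4, 3, 2, 5]
Entering loop: for num in items:

After execution: counts = {4: 2, 5: 3, 1: 1, 3: 1, 2: 1}
{4: 2, 5: 3, 1: 1, 3: 1, 2: 1}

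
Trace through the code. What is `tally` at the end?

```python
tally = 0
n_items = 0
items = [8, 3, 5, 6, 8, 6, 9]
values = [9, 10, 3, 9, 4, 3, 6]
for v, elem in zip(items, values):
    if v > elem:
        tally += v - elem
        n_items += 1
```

Let's trace through this code step by step.

Initialize: tally = 0
Initialize: n_items = 0
Initialize: items = [8, 3, 5, 6, 8, 6, 9]
Initialize: values = [9, 10, 3, 9, 4, 3, 6]
Entering loop: for v, elem in zip(items, values):

After execution: tally = 12
12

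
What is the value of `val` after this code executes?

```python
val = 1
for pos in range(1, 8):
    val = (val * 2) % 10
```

Let's trace through this code step by step.

Initialize: val = 1
Entering loop: for pos in range(1, 8):

After execution: val = 8
8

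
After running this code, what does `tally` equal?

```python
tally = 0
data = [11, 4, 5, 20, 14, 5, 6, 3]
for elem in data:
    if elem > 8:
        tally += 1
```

Let's trace through this code step by step.

Initialize: tally = 0
Initialize: data = [11, 4, 5, 20, 14, 5, 6, 3]
Entering loop: for elem in data:

After execution: tally = 3
3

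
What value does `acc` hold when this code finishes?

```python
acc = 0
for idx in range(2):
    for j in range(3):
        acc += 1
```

Let's trace through this code step by step.

Initialize: acc = 0
Entering loop: for idx in range(2):

After execution: acc = 6
6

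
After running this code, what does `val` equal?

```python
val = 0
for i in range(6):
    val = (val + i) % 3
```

Let's trace through this code step by step.

Initialize: val = 0
Entering loop: for i in range(6):

After execution: val = 0
0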